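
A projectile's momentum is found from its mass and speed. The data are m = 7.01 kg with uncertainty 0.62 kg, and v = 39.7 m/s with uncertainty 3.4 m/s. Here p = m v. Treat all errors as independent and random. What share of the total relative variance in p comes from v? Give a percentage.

(δp/p)² = (1·δm/m)² + (1·δv/v)²
  m term: (1×0.0884)² = 0.00782
  v term: (1×0.0856)² = 0.00733
Total = 0.0152. Share from v = 0.00733/0.0152 = 0.484.

48.4%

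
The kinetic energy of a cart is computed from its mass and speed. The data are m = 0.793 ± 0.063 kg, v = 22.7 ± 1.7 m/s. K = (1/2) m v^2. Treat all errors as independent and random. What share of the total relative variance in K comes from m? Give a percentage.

(δK/K)² = (1·δm/m)² + (2·δv/v)²
  m term: (1×0.0794)² = 0.00631
  v term: (2×0.0749)² = 0.0224
Total = 0.0287. Share from m = 0.00631/0.0287 = 0.220.

22.0%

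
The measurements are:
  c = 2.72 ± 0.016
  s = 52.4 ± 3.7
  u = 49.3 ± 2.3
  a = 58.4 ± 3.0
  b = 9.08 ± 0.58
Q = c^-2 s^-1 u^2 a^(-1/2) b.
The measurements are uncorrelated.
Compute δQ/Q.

0.136

Products/powers → add relative errors in quadrature, weighted by exponent:
  (-2·δc/c)² = (-2×0.00588)² = 0.000138;  (-1·δs/s)² = (-1×0.0706)² = 0.00499;  (2·δu/u)² = (2×0.0467)² = 0.00871;  (−½·δa/a)² = (-0.5×0.0514)² = 0.000660;  (1·δb/b)² = (1×0.0639)² = 0.00408
δQ/Q = √(0.0186) = 0.136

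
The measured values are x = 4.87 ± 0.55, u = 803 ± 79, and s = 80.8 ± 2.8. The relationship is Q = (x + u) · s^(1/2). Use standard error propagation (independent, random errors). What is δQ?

721

Let w = x + u = 808. δw = √(δx² + δu²) = √(0.303 + 6240) = 79.0, so δw/w = 0.0978.
Q is then a monomial in w, s:
δQ/Q = √((δw/w)² + (½·δs/s)²) = √(0.00956 + 0.000300) = 0.0993
Q = 7260, so δQ = 0.0993 × 7260 = 721.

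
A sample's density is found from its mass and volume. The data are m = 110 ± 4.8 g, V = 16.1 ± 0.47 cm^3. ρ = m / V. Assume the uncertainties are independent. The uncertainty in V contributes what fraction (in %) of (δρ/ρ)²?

30.9%

(δρ/ρ)² = (1·δm/m)² + (-1·δV/V)²
  m term: (1×0.0436)² = 0.00190
  V term: (-1×0.0292)² = 0.000852
Total = 0.00276. Share from V = 0.000852/0.00276 = 0.309.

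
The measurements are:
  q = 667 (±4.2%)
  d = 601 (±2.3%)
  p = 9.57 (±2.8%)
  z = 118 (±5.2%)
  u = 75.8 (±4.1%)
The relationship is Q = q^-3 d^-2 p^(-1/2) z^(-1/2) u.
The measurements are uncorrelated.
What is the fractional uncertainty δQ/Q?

0.143

Since Q is a product/quotient, work with relative uncertainties:
  (-3·δq/q)² = (-3×0.0420)² = 0.0159;  (-2·δd/d)² = (-2×0.0230)² = 0.00212;  (−½·δp/p)² = (-0.5×0.0280)² = 0.000196;  (−½·δz/z)² = (-0.5×0.0520)² = 0.000676;  (1·δu/u)² = (1×0.0410)² = 0.00168
δQ/Q = √(0.0205) = 0.143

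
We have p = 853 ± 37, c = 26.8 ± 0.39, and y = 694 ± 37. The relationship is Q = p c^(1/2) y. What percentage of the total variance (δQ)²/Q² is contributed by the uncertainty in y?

(δQ/Q)² = (1·δp/p)² + (½·δc/c)² + (1·δy/y)²
  p term: (1×0.0434)² = 0.00188
  c term: (0.5×0.0146)² = 5.29e-05
  y term: (1×0.0533)² = 0.00284
Total = 0.00478. Share from y = 0.00284/0.00478 = 0.595.

59.5%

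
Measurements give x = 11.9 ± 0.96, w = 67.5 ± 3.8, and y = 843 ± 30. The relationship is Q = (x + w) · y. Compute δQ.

Let u = x + w = 79.4. δu = √(δx² + δw²) = √(0.922 + 14.4) = 3.92, so δu/u = 0.0494.
Q is then a monomial in u, y:
δQ/Q = √((δu/u)² + (1·δy/y)²) = √(0.00244 + 0.00127) = 0.0609
Q = 66900, so δQ = 0.0609 × 66900 = 4070.

4070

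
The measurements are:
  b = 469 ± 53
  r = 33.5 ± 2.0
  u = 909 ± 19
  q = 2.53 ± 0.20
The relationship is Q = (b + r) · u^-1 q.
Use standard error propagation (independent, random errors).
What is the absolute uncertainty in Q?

Let w = b + r = 502. δw = √(δb² + δr²) = √(2810 + 4.00) = 53.0, so δw/w = 0.106.
Q is then a monomial in w, u, q:
δQ/Q = √((δw/w)² + (-1·δu/u)² + (1·δq/q)²) = √(0.0111 + 0.000437 + 0.00625) = 0.134
Q = 1.40, so δQ = 0.134 × 1.40 = 0.187.

0.187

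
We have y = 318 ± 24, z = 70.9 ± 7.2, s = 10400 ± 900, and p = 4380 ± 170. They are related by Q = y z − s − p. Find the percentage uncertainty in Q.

38.6%

Let w = y·z = 22500. δw/w = √((1·δy/y)² + (1·δz/z)²) = √(0.00570 + 0.0103) = 0.127, so δw = 2850.
Q = w − s − p: δQ = √(δw² + δs² + δp²) = √(8.14e+06 + 8.1e+05 + 28900) = 3000
Q = 7770, so δQ/Q = 3000/7770 = 0.386.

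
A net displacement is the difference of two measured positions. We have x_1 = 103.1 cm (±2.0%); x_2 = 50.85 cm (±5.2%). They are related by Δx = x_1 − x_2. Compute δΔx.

Each term contributes (cᵢ δxᵢ)² to (δΔx)²:
  (δx_1)² = 4.25;  (δx_2)² = 6.99
δΔx = √(11.2) = 3.35 cm

3.35 cm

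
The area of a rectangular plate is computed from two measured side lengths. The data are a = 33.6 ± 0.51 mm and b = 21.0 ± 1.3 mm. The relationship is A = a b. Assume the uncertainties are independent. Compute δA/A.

Each factor contributes (exponent × relative error)² to (δA/A)²:
  (1·δa/a)² = (1×0.0152)² = 0.000230;  (1·δb/b)² = (1×0.0619)² = 0.00383
δA/A = √(0.00406) = 0.0637

0.0637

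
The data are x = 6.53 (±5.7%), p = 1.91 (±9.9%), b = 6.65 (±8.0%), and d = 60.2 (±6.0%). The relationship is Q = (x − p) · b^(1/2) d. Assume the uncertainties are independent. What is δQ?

Let u = x − p = 4.62. δu = √(δx² + δp²) = √(0.139 + 0.0358) = 0.417, so δu/u = 0.0904.
Q is then a monomial in u, b, d:
δQ/Q = √((δu/u)² + (½·δb/b)² + (1·δd/d)²) = √(0.00817 + 0.00160 + 0.00360) = 0.116
Q = 717, so δQ = 0.116 × 717 = 82.9.

82.9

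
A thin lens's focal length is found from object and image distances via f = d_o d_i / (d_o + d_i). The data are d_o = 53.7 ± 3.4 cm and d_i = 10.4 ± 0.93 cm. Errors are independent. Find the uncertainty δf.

∂f/∂d_o = (d_i/(d_o+d_i))² = 0.0263;  ∂f/∂d_i = (d_o/(d_o+d_i))² = 0.702
δf = √((∂f/∂d_o · δd_o)² + (∂f/∂d_i · δd_i)²) = √(0.00801 + 0.426) = 0.659 cm

0.659 cm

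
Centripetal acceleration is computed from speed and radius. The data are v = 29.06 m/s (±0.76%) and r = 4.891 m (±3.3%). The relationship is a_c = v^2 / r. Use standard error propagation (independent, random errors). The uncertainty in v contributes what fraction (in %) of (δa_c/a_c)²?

17.5%

(δa_c/a_c)² = (2·δv/v)² + (-1·δr/r)²
  v term: (2×0.00760)² = 0.000231
  r term: (-1×0.0330)² = 0.00109
Total = 0.00132. Share from v = 0.000231/0.00132 = 0.175.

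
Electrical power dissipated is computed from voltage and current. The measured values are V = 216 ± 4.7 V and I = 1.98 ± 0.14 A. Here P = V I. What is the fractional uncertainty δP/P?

0.0740

Each factor contributes (exponent × relative error)² to (δP/P)²:
  (1·δV/V)² = (1×0.0218)² = 0.000473;  (1·δI/I)² = (1×0.0707)² = 0.00500
δP/P = √(0.00547) = 0.0740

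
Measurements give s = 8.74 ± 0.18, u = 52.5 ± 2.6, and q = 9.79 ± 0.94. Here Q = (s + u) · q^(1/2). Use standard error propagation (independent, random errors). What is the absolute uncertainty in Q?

Let w = s + u = 61.2. δw = √(δs² + δu²) = √(0.0324 + 6.76) = 2.61, so δw/w = 0.0426.
Q is then a monomial in w, q:
δQ/Q = √((δw/w)² + (½·δq/q)²) = √(0.00181 + 0.00230) = 0.0642
Q = 192, so δQ = 0.0642 × 192 = 12.3.

12.3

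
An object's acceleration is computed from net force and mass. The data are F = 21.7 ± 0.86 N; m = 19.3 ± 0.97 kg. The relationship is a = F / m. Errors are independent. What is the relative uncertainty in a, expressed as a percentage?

6.40%

Since a is a product/quotient, work with relative uncertainties:
  (1·δF/F)² = (1×0.0396)² = 0.00157;  (-1·δm/m)² = (-1×0.0503)² = 0.00253
δa/a = √(0.00410) = 0.0640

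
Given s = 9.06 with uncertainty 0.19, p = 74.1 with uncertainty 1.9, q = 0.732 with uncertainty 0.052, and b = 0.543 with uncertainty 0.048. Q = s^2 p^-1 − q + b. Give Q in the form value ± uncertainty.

Let w = s^2·p^-1 = 1.11. δw/w = √((2·δs/s)² + (-1·δp/p)²) = √(0.00176 + 0.000657) = 0.0492, so δw = 0.0545.
Q = w − q + b: δQ = √(δw² + δq² + δb²) = √(0.00297 + 0.00270 + 0.00230) = 0.0893
Q = 0.919.

0.919 ± 0.0893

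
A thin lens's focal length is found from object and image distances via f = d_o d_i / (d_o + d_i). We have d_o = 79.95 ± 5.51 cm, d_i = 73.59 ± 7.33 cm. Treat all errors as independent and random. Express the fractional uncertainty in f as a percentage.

6.15%

∂f/∂d_o = (d_i/(d_o+d_i))² = 0.230;  ∂f/∂d_i = (d_o/(d_o+d_i))² = 0.271
δf = √((∂f/∂d_o · δd_o)² + (∂f/∂d_i · δd_i)²) = √(1.60 + 3.95) = 2.36 cm
f = 38.32 cm, so δf/f = 2.36/38.32 = 0.0615.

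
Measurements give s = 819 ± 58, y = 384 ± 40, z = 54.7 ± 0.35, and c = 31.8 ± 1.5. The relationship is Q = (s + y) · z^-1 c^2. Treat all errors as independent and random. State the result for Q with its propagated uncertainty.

Let u = s + y = 1200. δu = √(δs² + δy²) = √(3360 + 1600) = 70.5, so δu/u = 0.0586.
Q is then a monomial in u, z, c:
δQ/Q = √((δu/u)² + (-1·δz/z)² + (2·δc/c)²) = √(0.00343 + 4.09e-05 + 0.00890) = 0.111
Q = 22200, so δQ = 0.111 × 22200 = 2470.

22200 ± 2470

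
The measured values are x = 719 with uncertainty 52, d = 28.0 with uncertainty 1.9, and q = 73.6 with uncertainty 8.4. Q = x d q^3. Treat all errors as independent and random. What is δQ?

Each factor contributes (exponent × relative error)² to (δQ/Q)²:
  (1·δx/x)² = (1×0.0723)² = 0.00523;  (1·δd/d)² = (1×0.0679)² = 0.00460;  (3·δq/q)² = (3×0.114)² = 0.117
δQ/Q = √(0.127) = 0.356
Q = 8.03e+09, so δQ = 0.356 × 8.03e+09 = 2.86e+09.

2.86e+09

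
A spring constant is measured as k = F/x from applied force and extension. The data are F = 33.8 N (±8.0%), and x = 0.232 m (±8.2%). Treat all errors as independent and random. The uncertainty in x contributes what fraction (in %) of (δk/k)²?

(δk/k)² = (1·δF/F)² + (-1·δx/x)²
  F term: (1×0.0800)² = 0.00640
  x term: (-1×0.0820)² = 0.00672
Total = 0.0131. Share from x = 0.00672/0.0131 = 0.512.

51.2%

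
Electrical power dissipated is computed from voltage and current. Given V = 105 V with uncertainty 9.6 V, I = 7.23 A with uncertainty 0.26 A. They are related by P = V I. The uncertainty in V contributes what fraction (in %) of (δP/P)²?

86.6%

(δP/P)² = (1·δV/V)² + (1·δI/I)²
  V term: (1×0.0914)² = 0.00836
  I term: (1×0.0360)² = 0.00129
Total = 0.00965. Share from V = 0.00836/0.00965 = 0.866.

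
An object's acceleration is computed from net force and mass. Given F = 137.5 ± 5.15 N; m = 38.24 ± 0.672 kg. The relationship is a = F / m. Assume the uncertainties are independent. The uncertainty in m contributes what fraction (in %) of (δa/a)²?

(δa/a)² = (1·δF/F)² + (-1·δm/m)²
  F term: (1×0.0375)² = 0.00140
  m term: (-1×0.0176)² = 0.000309
Total = 0.00171. Share from m = 0.000309/0.00171 = 0.180.

18.0%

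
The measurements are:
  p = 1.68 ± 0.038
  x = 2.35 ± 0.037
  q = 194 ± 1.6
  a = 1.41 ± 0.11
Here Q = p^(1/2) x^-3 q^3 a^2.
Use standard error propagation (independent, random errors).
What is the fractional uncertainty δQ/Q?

For a monomial Q ∝ p^(1/2), x^-3, q^3, a^2, fractional errors add in quadrature:
  (½·δp/p)² = (0.5×0.0226)² = 0.000128;  (-3·δx/x)² = (-3×0.0157)² = 0.00223;  (3·δq/q)² = (3×0.00825)² = 0.000612;  (2·δa/a)² = (2×0.0780)² = 0.0243
δQ/Q = √(0.0273) = 0.165

0.165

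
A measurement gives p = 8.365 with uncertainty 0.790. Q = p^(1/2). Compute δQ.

For a monomial Q ∝ p^(1/2), fractional errors add in quadrature:
  (½·δp/p)² = (0.5×0.0944)² = 0.00223
δQ/Q = √(0.00223) = 0.0472
Q = 2.892, so δQ = 0.0472 × 2.892 = 0.137.

0.137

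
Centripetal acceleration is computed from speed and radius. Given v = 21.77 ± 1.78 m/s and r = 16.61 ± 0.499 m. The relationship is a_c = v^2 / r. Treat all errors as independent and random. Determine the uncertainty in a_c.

Since a_c is a product/quotient, work with relative uncertainties:
  (2·δv/v)² = (2×0.0818)² = 0.0267;  (-1·δr/r)² = (-1×0.0300)² = 0.000903
δa_c/a_c = √(0.0276) = 0.166
a_c = 28.53 m/s^2, so δa_c = 0.166 × 28.53 = 4.74 m/s^2.

4.74 m/s^2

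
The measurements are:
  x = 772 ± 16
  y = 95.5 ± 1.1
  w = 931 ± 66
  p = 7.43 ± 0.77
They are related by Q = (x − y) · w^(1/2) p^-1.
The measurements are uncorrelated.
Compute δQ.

311

Let u = x − y = 676. δu = √(δx² + δy²) = √(256 + 1.21) = 16.0, so δu/u = 0.0237.
Q is then a monomial in u, w, p:
δQ/Q = √((δu/u)² + (½·δw/w)² + (-1·δp/p)²) = √(0.000562 + 0.00126 + 0.0107) = 0.112
Q = 2780, so δQ = 0.112 × 2780 = 311.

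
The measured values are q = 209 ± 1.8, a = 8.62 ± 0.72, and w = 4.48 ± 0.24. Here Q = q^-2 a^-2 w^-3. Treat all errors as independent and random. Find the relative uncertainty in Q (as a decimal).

0.232

Products/powers → add relative errors in quadrature, weighted by exponent:
  (-2·δq/q)² = (-2×0.00861)² = 0.000297;  (-2·δa/a)² = (-2×0.0835)² = 0.0279;  (-3·δw/w)² = (-3×0.0536)² = 0.0258
δQ/Q = √(0.0540) = 0.232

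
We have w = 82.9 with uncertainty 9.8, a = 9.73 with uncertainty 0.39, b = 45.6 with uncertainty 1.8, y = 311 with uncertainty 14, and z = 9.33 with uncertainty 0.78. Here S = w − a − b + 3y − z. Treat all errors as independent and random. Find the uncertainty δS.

Sums and differences: (δS)² = Σ (cᵢ δxᵢ)².
  (δw)² = 96.0;  (δa)² = 0.152;  (δb)² = 3.24;  (3·δy)² = 1760;  (δz)² = 0.608
δS = √(1860) = 43.2

43.2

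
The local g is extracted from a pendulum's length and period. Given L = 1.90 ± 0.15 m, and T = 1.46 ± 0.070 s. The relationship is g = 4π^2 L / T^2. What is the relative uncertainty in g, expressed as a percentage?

12.4%

Since g is a product/quotient, work with relative uncertainties:
  (1·δL/L)² = (1×0.0789)² = 0.00623;  (-2·δT/T)² = (-2×0.0479)² = 0.00919
δg/g = √(0.0154) = 0.124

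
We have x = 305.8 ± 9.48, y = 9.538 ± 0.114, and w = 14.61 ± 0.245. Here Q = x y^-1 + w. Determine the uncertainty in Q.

Let p = x·y^-1 = 32.06. δp/p = √((1·δx/x)² + (-1·δy/y)²) = √(0.000961 + 0.000143) = 0.0332, so δp = 1.07.
Q = p + w: δQ = √(δp² + δw²) = √(1.13 + 0.0600) = 1.09

1.09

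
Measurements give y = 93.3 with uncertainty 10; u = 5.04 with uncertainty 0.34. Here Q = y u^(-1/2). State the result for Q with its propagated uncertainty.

Each factor contributes (exponent × relative error)² to (δQ/Q)²:
  (1·δy/y)² = (1×0.107)² = 0.0115;  (−½·δu/u)² = (-0.5×0.0675)² = 0.00114
δQ/Q = √(0.0126) = 0.112
Q = 41.6, so δQ = 0.112 × 41.6 = 4.67.

41.6 ± 4.67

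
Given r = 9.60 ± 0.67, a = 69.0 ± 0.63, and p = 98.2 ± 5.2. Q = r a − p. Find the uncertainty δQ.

46.9

Let w = r·a = 662. δw/w = √((1·δr/r)² + (1·δa/a)²) = √(0.00487 + 8.34e-05) = 0.0704, so δw = 46.6.
Q = w − p: δQ = √(δw² + δp²) = √(2170 + 27.0) = 46.9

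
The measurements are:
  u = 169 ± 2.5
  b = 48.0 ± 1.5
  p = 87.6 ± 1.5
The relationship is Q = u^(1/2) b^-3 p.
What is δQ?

0.000984

Each factor contributes (exponent × relative error)² to (δQ/Q)²:
  (½·δu/u)² = (0.5×0.0148)² = 5.47e-05;  (-3·δb/b)² = (-3×0.0312)² = 0.00879;  (1·δp/p)² = (1×0.0171)² = 0.000293
δQ/Q = √(0.00914) = 0.0956
Q = 0.0103, so δQ = 0.0956 × 0.0103 = 0.000984.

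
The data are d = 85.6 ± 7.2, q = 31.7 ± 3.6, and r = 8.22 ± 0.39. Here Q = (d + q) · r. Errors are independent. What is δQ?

Let u = d + q = 117. δu = √(δd² + δq²) = √(51.8 + 13.0) = 8.05, so δu/u = 0.0686.
Q is then a monomial in u, r:
δQ/Q = √((δu/u)² + (1·δr/r)²) = √(0.00471 + 0.00225) = 0.0834
Q = 964, so δQ = 0.0834 × 964 = 80.4.

80.4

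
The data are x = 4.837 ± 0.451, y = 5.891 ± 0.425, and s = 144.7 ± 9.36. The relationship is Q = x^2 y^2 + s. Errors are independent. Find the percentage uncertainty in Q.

Let p = x^2·y^2 = 812.0. δp/p = √((2·δx/x)² + (2·δy/y)²) = √(0.0348 + 0.0208) = 0.236, so δp = 191.
Q = p + s: δQ = √(δp² + δs²) = √(36700 + 87.6) = 192
Q = 956.7, so δQ/Q = 192/956.7 = 0.200.

20.0%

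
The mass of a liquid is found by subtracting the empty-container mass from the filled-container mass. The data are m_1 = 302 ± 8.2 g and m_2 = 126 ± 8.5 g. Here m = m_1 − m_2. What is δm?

11.8 g

Sums and differences: (δm)² = Σ (cᵢ δxᵢ)².
  (δm_1)² = 67.2;  (δm_2)² = 72.2
δm = √(139) = 11.8 g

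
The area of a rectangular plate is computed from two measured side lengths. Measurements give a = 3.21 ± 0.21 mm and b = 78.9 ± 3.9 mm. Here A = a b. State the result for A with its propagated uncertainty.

253 ± 20.8 mm^2

Since A is a product/quotient, work with relative uncertainties:
  (1·δa/a)² = (1×0.0654)² = 0.00428;  (1·δb/b)² = (1×0.0494)² = 0.00244
δA/A = √(0.00672) = 0.0820
A = 253 mm^2, so δA = 0.0820 × 253 = 20.8 mm^2.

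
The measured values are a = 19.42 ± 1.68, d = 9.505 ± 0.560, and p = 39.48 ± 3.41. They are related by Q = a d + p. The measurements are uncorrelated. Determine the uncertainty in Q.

19.6

Let w = a·d = 184.6. δw/w = √((1·δa/a)² + (1·δd/d)²) = √(0.00748 + 0.00347) = 0.105, so δw = 19.3.
Q = w + p: δQ = √(δw² + δp²) = √(373 + 11.6) = 19.6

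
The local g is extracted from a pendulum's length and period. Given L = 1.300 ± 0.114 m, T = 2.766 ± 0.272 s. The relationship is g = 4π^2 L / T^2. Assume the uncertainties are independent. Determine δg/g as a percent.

21.5%

g is a product of powers, so relative uncertainties combine in quadrature:
  (1·δL/L)² = (1×0.0877)² = 0.00769;  (-2·δT/T)² = (-2×0.0983)² = 0.0387
δg/g = √(0.0464) = 0.215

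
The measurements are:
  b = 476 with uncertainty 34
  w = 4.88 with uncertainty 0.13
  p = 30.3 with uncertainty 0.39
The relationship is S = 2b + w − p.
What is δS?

68.0

Sums and differences: (δS)² = Σ (cᵢ δxᵢ)².
  (2·δb)² = 4620;  (δw)² = 0.0169;  (δp)² = 0.152
δS = √(4620) = 68.0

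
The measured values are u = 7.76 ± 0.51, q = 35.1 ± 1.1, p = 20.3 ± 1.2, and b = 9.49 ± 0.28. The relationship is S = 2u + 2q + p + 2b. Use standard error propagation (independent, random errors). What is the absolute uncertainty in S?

Sums and differences: (δS)² = Σ (cᵢ δxᵢ)².
  (2·δu)² = 1.04;  (2·δq)² = 4.84;  (δp)² = 1.44;  (2·δb)² = 0.314
δS = √(7.63) = 2.76

2.76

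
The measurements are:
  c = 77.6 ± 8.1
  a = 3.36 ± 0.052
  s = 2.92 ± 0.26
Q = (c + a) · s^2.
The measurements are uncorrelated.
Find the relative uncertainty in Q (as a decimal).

Let u = c + a = 81.0. δu = √(δc² + δa²) = √(65.6 + 0.00270) = 8.10, so δu/u = 0.100.
Q is then a monomial in u, s:
δQ/Q = √((δu/u)² + (2·δs/s)²) = √(0.0100 + 0.0317) = 0.204

0.204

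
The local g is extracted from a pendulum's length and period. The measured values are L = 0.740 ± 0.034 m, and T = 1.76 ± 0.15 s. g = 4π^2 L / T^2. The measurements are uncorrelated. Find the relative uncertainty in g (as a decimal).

Relative error in a monomial: (δg/g)² = Σ (nᵢ · δxᵢ/xᵢ)².
  (1·δL/L)² = (1×0.0459)² = 0.00211;  (-2·δT/T)² = (-2×0.0852)² = 0.0291
δg/g = √(0.0312) = 0.177

0.177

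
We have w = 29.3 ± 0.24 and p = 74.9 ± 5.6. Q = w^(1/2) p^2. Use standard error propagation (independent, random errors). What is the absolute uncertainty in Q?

4540

Each factor contributes (exponent × relative error)² to (δQ/Q)²:
  (½·δw/w)² = (0.5×0.00819)² = 1.68e-05;  (2·δp/p)² = (2×0.0748)² = 0.0224
δQ/Q = √(0.0224) = 0.150
Q = 30400, so δQ = 0.150 × 30400 = 4540.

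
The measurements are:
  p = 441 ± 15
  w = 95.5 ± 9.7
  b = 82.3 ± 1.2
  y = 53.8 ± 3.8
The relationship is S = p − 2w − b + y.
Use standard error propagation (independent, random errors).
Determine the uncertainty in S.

24.8

Absolute uncertainties add in quadrature for a linear combination:
  (δp)² = 225;  (2·δw)² = 376;  (δb)² = 1.44;  (δy)² = 14.4
δS = √(617) = 24.8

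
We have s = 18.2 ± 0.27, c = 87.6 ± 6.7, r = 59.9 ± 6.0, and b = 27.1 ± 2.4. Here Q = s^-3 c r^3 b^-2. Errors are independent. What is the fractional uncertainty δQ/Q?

Q is a product of powers, so relative uncertainties combine in quadrature:
  (-3·δs/s)² = (-3×0.0148)² = 0.00198;  (1·δc/c)² = (1×0.0765)² = 0.00585;  (3·δr/r)² = (3×0.100)² = 0.0903;  (-2·δb/b)² = (-2×0.0886)² = 0.0314
δQ/Q = √(0.130) = 0.360

0.360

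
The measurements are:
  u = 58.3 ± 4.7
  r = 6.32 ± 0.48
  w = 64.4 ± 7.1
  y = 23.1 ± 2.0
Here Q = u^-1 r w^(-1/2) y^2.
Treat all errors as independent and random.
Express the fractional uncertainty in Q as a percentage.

Since Q is a product/quotient, work with relative uncertainties:
  (-1·δu/u)² = (-1×0.0806)² = 0.00650;  (1·δr/r)² = (1×0.0759)² = 0.00577;  (−½·δw/w)² = (-0.5×0.110)² = 0.00304;  (2·δy/y)² = (2×0.0866)² = 0.0300
δQ/Q = √(0.0453) = 0.213

21.3%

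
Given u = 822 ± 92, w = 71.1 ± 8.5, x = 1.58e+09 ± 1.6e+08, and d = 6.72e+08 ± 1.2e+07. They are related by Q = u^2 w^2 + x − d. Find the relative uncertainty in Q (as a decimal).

Let p = u^2·w^2 = 3.42e+09. δp/p = √((2·δu/u)² + (2·δw/w)²) = √(0.0501 + 0.0572) = 0.328, so δp = 1.12e+09.
Q = p + x − d: δQ = √(δp² + δx² + δd²) = √(1.25e+18 + 2.56e+16 + 1.44e+14) = 1.13e+09
Q = 4.32e+09, so δQ/Q = 1.13e+09/4.32e+09 = 0.261.

0.261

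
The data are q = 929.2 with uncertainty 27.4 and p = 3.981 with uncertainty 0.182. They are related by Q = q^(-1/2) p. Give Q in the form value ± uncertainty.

Each factor contributes (exponent × relative error)² to (δQ/Q)²:
  (−½·δq/q)² = (-0.5×0.0295)² = 0.000217;  (1·δp/p)² = (1×0.0457)² = 0.00209
δQ/Q = √(0.00231) = 0.0480
Q = 0.1306, so δQ = 0.0480 × 0.1306 = 0.00627.

0.1306 ± 0.00627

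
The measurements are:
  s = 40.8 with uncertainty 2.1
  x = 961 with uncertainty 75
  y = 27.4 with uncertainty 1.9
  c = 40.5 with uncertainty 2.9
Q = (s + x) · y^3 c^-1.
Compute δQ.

1.18e+05

Let u = s + x = 1000. δu = √(δs² + δx²) = √(4.41 + 5620) = 75.0, so δu/u = 0.0749.
Q is then a monomial in u, y, c:
δQ/Q = √((δu/u)² + (3·δy/y)² + (-1·δc/c)²) = √(0.00561 + 0.0433 + 0.00513) = 0.232
Q = 5.09e+05, so δQ = 0.232 × 5.09e+05 = 1.18e+05.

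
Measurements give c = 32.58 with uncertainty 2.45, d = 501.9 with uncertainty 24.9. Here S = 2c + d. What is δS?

Absolute uncertainties add in quadrature for a linear combination:
  (2·δc)² = 24.0;  (δd)² = 620
δS = √(644) = 25.4

25.4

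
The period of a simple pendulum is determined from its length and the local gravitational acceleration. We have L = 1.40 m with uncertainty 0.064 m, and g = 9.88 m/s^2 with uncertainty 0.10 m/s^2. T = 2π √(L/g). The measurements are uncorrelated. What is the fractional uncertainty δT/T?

For a monomial T ∝ L^(1/2), g^(-1/2), fractional errors add in quadrature:
  (½·δL/L)² = (0.5×0.0457)² = 0.000522;  (−½·δg/g)² = (-0.5×0.0101)² = 2.56e-05
δT/T = √(0.000548) = 0.0234

0.0234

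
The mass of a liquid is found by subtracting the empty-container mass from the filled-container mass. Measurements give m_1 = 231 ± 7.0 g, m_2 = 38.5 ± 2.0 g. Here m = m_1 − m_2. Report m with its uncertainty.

192 ± 7.28 g

Absolute uncertainties add in quadrature for a linear combination:
  (δm_1)² = 49.0;  (δm_2)² = 4.00
δm = √(53.0) = 7.28 g
m = 192 g.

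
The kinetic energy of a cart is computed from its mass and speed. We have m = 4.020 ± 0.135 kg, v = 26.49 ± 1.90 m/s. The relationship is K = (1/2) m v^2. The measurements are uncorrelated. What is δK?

Since K is a product/quotient, work with relative uncertainties:
  (1·δm/m)² = (1×0.0336)² = 0.00113;  (2·δv/v)² = (2×0.0717)² = 0.0206
δK/K = √(0.0217) = 0.147
K = 1410 J, so δK = 0.147 × 1410 = 208 J.

208 J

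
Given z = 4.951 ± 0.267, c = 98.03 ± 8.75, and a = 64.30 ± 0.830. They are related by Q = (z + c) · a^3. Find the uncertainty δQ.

Let u = z + c = 103.0. δu = √(δz² + δc²) = √(0.0713 + 76.6) = 8.75, so δu/u = 0.0850.
Q is then a monomial in u, a:
δQ/Q = √((δu/u)² + (3·δa/a)²) = √(0.00723 + 0.00150) = 0.0934
Q = 2.738e+07, so δQ = 0.0934 × 2.738e+07 = 2.56e+06.

2.56e+06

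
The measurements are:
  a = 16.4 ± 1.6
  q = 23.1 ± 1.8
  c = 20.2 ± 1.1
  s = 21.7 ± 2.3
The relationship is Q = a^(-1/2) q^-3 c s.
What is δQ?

Each factor contributes (exponent × relative error)² to (δQ/Q)²:
  (−½·δa/a)² = (-0.5×0.0976)² = 0.00238;  (-3·δq/q)² = (-3×0.0779)² = 0.0546;  (1·δc/c)² = (1×0.0545)² = 0.00297;  (1·δs/s)² = (1×0.106)² = 0.0112
δQ/Q = √(0.0712) = 0.267
Q = 0.00878, so δQ = 0.267 × 0.00878 = 0.00234.

0.00234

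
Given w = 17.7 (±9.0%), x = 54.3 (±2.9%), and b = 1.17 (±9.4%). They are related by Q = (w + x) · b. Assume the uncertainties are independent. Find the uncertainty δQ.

8.34

Let u = w + x = 72.0. δu = √(δw² + δx²) = √(2.54 + 2.48) = 2.24, so δu/u = 0.0311.
Q is then a monomial in u, b:
δQ/Q = √((δu/u)² + (1·δb/b)²) = √(0.000968 + 0.00884) = 0.0990
Q = 84.2, so δQ = 0.0990 × 84.2 = 8.34.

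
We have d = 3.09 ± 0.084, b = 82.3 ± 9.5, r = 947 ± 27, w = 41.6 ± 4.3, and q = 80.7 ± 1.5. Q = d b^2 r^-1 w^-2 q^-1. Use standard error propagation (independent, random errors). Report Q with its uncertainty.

(1.58 ± 0.495) × 10^-4

Since Q is a product/quotient, work with relative uncertainties:
  (1·δd/d)² = (1×0.0272)² = 0.000739;  (2·δb/b)² = (2×0.115)² = 0.0533;  (-1·δr/r)² = (-1×0.0285)² = 0.000813;  (-2·δw/w)² = (-2×0.103)² = 0.0427;  (-1·δq/q)² = (-1×0.0186)² = 0.000345
δQ/Q = √(0.0979) = 0.313
Q = 0.000158, so δQ = 0.313 × 0.000158 = 4.95e-05.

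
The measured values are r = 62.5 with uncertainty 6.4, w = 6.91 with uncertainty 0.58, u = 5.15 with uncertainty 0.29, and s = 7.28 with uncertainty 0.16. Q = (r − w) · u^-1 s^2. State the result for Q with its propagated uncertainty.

Let h = r − w = 55.6. δh = √(δr² + δw²) = √(41.0 + 0.336) = 6.43, so δh/h = 0.116.
Q is then a monomial in h, u, s:
δQ/Q = √((δh/h)² + (-1·δu/u)² + (2·δs/s)²) = √(0.0134 + 0.00317 + 0.00193) = 0.136
Q = 572, so δQ = 0.136 × 572 = 77.7.

572 ± 77.7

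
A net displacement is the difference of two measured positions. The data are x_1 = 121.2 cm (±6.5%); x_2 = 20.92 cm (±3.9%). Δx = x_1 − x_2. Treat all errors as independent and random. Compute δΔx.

Δx is a linear combination, so absolute uncertainties add in quadrature:
  (δx_1)² = 62.1;  (δx_2)² = 0.666
δΔx = √(62.7) = 7.92 cm

7.92 cm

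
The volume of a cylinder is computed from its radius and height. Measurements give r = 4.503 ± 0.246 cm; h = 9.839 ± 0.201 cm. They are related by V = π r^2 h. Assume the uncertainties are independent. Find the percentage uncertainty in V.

11.1%

Each factor contributes (exponent × relative error)² to (δV/V)²:
  (2·δr/r)² = (2×0.0546)² = 0.0119;  (1·δh/h)² = (1×0.0204)² = 0.000417
δV/V = √(0.0124) = 0.111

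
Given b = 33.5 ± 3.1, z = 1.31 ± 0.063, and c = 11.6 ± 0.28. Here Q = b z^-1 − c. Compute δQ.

2.68

Let p = b·z^-1 = 25.6. δp/p = √((1·δb/b)² + (-1·δz/z)²) = √(0.00856 + 0.00231) = 0.104, so δp = 2.67.
Q = p − c: δQ = √(δp² + δc²) = √(7.11 + 0.0784) = 2.68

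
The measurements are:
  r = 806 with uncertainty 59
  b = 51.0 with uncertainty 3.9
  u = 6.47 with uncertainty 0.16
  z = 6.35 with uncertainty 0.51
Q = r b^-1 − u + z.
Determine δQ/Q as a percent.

11.2%

Let p = r·b^-1 = 15.8. δp/p = √((1·δr/r)² + (-1·δb/b)²) = √(0.00536 + 0.00585) = 0.106, so δp = 1.67.
Q = p − u + z: δQ = √(δp² + δu² + δz²) = √(2.80 + 0.0256 + 0.260) = 1.76
Q = 15.7, so δQ/Q = 1.76/15.7 = 0.112.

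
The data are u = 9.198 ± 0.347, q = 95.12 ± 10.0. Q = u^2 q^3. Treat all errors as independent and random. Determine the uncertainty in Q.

2.36e+07

Relative error in a monomial: (δQ/Q)² = Σ (nᵢ · δxᵢ/xᵢ)².
  (2·δu/u)² = (2×0.0377)² = 0.00569;  (3·δq/q)² = (3×0.105)² = 0.0995
δQ/Q = √(0.105) = 0.324
Q = 7.281e+07, so δQ = 0.324 × 7.281e+07 = 2.36e+07.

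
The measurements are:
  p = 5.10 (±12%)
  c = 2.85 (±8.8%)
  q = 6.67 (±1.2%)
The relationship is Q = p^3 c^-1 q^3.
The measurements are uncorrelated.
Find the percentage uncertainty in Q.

37.2%

Products/powers → add relative errors in quadrature, weighted by exponent:
  (3·δp/p)² = (3×0.120)² = 0.130;  (-1·δc/c)² = (-1×0.0880)² = 0.00774;  (3·δq/q)² = (3×0.0120)² = 0.00130
δQ/Q = √(0.139) = 0.372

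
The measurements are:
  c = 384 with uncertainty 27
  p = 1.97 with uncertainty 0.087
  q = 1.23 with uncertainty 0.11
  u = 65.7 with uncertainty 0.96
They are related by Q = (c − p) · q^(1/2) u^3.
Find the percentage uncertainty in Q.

Let w = c − p = 382. δw = √(δc² + δp²) = √(729 + 0.00757) = 27.0, so δw/w = 0.0707.
Q is then a monomial in w, q, u:
δQ/Q = √((δw/w)² + (½·δq/q)² + (3·δu/u)²) = √(0.00500 + 0.00200 + 0.00192) = 0.0944

9.44%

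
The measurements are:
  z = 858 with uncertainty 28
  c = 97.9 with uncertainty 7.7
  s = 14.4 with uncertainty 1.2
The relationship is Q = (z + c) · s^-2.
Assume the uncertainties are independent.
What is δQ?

0.781

Let u = z + c = 956. δu = √(δz² + δc²) = √(784 + 59.3) = 29.0, so δu/u = 0.0304.
Q is then a monomial in u, s:
δQ/Q = √((δu/u)² + (-2·δs/s)²) = √(0.000923 + 0.0278) = 0.169
Q = 4.61, so δQ = 0.169 × 4.61 = 0.781.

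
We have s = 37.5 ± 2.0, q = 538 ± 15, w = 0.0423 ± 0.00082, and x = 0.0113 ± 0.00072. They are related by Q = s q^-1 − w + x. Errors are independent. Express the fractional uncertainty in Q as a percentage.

11.2%

Let p = s·q^-1 = 0.0697. δp/p = √((1·δs/s)² + (-1·δq/q)²) = √(0.00284 + 0.000777) = 0.0602, so δp = 0.00419.
Q = p − w + x: δQ = √(δp² + δw² + δx²) = √(1.76e-05 + 6.72e-07 + 5.18e-07) = 0.00433
Q = 0.0387, so δQ/Q = 0.00433/0.0387 = 0.112.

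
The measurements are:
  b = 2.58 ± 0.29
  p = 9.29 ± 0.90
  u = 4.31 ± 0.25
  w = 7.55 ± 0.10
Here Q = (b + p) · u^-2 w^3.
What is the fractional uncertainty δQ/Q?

Let h = b + p = 11.9. δh = √(δb² + δp²) = √(0.0841 + 0.810) = 0.946, so δh/h = 0.0797.
Q is then a monomial in h, u, w:
δQ/Q = √((δh/h)² + (-2·δu/u)² + (3·δw/w)²) = √(0.00635 + 0.0135 + 0.00158) = 0.146

0.146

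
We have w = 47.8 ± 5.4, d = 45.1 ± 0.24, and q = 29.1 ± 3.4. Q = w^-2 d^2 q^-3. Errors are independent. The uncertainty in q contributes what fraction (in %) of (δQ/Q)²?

(δQ/Q)² = (-2·δw/w)² + (2·δd/d)² + (-3·δq/q)²
  w term: (-2×0.113)² = 0.0510
  d term: (2×0.00532)² = 0.000113
  q term: (-3×0.117)² = 0.123
Total = 0.174. Share from q = 0.123/0.174 = 0.706.

70.6%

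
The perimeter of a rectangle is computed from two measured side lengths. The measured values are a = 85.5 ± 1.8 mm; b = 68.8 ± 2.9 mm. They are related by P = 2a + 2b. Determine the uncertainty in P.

For a sum/difference, combine absolute errors in quadrature:
  (2·δa)² = 13.0;  (2·δb)² = 33.6
δP = √(46.6) = 6.83 mm

6.83 mm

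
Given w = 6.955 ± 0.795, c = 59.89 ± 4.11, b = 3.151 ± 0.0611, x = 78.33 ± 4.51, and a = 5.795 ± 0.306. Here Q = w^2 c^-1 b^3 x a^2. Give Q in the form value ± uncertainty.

66470 ± 18200

Products/powers → add relative errors in quadrature, weighted by exponent:
  (2·δw/w)² = (2×0.114)² = 0.0523;  (-1·δc/c)² = (-1×0.0686)² = 0.00471;  (3·δb/b)² = (3×0.0194)² = 0.00338;  (1·δx/x)² = (1×0.0576)² = 0.00332;  (2·δa/a)² = (2×0.0528)² = 0.0112
δQ/Q = √(0.0748) = 0.274
Q = 66470, so δQ = 0.274 × 66470 = 18200.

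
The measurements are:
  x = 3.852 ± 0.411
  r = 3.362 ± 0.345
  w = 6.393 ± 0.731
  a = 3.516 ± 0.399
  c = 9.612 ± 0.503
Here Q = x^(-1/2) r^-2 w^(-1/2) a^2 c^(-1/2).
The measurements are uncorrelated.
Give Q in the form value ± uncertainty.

0.07109 ± 0.0225

Relative error in a monomial: (δQ/Q)² = Σ (nᵢ · δxᵢ/xᵢ)².
  (−½·δx/x)² = (-0.5×0.107)² = 0.00285;  (-2·δr/r)² = (-2×0.103)² = 0.0421;  (−½·δw/w)² = (-0.5×0.114)² = 0.00327;  (2·δa/a)² = (2×0.113)² = 0.0515;  (−½·δc/c)² = (-0.5×0.0523)² = 0.000685
δQ/Q = √(0.100) = 0.317
Q = 0.07109, so δQ = 0.317 × 0.07109 = 0.0225.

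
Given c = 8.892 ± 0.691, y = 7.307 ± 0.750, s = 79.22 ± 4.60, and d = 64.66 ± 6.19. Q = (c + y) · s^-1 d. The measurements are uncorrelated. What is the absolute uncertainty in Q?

Let u = c + y = 16.20. δu = √(δc² + δy²) = √(0.477 + 0.562) = 1.02, so δu/u = 0.0630.
Q is then a monomial in u, s, d:
δQ/Q = √((δu/u)² + (-1·δs/s)² + (1·δd/d)²) = √(0.00396 + 0.00337 + 0.00916) = 0.128
Q = 13.22, so δQ = 0.128 × 13.22 = 1.70.

1.70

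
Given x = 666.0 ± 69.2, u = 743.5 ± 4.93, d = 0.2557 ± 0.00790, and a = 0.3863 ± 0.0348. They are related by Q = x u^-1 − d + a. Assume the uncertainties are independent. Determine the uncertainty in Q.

0.0999

Let p = x·u^-1 = 0.8958. δp/p = √((1·δx/x)² + (-1·δu/u)²) = √(0.0108 + 4.4e-05) = 0.104, so δp = 0.0933.
Q = p − d + a: δQ = √(δp² + δd² + δa²) = √(0.00870 + 6.24e-05 + 0.00121) = 0.0999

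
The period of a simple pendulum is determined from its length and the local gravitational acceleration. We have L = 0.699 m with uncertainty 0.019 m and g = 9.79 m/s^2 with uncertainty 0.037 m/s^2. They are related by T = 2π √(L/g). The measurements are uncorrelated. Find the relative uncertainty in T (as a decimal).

0.0137

For a monomial T ∝ L^(1/2), g^(-1/2), fractional errors add in quadrature:
  (½·δL/L)² = (0.5×0.0272)² = 0.000185;  (−½·δg/g)² = (-0.5×0.00378)² = 3.57e-06
δT/T = √(0.000188) = 0.0137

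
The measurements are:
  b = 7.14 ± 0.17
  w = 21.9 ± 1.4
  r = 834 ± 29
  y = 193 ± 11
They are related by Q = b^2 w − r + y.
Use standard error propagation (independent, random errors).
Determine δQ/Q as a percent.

Let p = b^2·w = 1120. δp/p = √((2·δb/b)² + (1·δw/w)²) = √(0.00227 + 0.00409) = 0.0797, so δp = 89.0.
Q = p − r + y: δQ = √(δp² + δr² + δy²) = √(7920 + 841 + 121) = 94.2
Q = 475, so δQ/Q = 94.2/475 = 0.198.

19.8%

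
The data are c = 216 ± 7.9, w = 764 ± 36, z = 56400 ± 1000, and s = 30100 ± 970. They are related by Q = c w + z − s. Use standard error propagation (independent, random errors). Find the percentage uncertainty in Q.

Let p = c·w = 1.65e+05. δp/p = √((1·δc/c)² + (1·δw/w)²) = √(0.00134 + 0.00222) = 0.0596, so δp = 9840.
Q = p + z − s: δQ = √(δp² + δz² + δs²) = √(9.69e+07 + 1e+06 + 9.41e+05) = 9940
Q = 1.91e+05, so δQ/Q = 9940/1.91e+05 = 0.0520.

5.20%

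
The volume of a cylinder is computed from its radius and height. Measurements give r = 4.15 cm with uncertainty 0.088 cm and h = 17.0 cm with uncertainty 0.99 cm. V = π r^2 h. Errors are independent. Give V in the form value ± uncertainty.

920 ± 66.3 cm^3

For a monomial V ∝ r^2, h, fractional errors add in quadrature:
  (2·δr/r)² = (2×0.0212)² = 0.00180;  (1·δh/h)² = (1×0.0582)² = 0.00339
δV/V = √(0.00519) = 0.0720
V = 920 cm^3, so δV = 0.0720 × 920 = 66.3 cm^3.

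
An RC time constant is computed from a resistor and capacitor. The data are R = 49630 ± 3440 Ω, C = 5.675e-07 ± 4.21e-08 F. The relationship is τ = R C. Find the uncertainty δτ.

0.00286 s

For a monomial τ ∝ R, C, fractional errors add in quadrature:
  (1·δR/R)² = (1×0.0693)² = 0.00480;  (1·δC/C)² = (1×0.0742)² = 0.00550
δτ/τ = √(0.0103) = 0.102
τ = 0.02817 s, so δτ = 0.102 × 0.02817 = 0.00286 s.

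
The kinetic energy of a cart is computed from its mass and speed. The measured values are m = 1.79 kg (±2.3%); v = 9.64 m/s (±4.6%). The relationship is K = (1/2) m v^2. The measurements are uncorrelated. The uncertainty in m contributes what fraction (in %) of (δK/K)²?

5.88%

(δK/K)² = (1·δm/m)² + (2·δv/v)²
  m term: (1×0.0230)² = 0.000529
  v term: (2×0.0460)² = 0.00846
Total = 0.00899. Share from m = 0.000529/0.00899 = 0.0588.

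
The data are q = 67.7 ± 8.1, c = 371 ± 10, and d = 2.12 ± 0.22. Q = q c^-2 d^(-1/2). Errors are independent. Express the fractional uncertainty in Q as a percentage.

14.1%

Products/powers → add relative errors in quadrature, weighted by exponent:
  (1·δq/q)² = (1×0.120)² = 0.0143;  (-2·δc/c)² = (-2×0.0270)² = 0.00291;  (−½·δd/d)² = (-0.5×0.104)² = 0.00269
δQ/Q = √(0.0199) = 0.141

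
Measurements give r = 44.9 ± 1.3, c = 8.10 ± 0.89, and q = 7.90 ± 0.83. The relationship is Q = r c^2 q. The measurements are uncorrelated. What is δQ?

5710

Q is a product of powers, so relative uncertainties combine in quadrature:
  (1·δr/r)² = (1×0.0290)² = 0.000838;  (2·δc/c)² = (2×0.110)² = 0.0483;  (1·δq/q)² = (1×0.105)² = 0.0110
δQ/Q = √(0.0602) = 0.245
Q = 23300, so δQ = 0.245 × 23300 = 5710.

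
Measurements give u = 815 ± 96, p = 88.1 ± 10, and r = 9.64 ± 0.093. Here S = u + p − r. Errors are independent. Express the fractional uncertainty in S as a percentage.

10.8%

Sums and differences: (δS)² = Σ (cᵢ δxᵢ)².
  (δu)² = 9220;  (δp)² = 100;  (δr)² = 0.00865
δS = √(9320) = 96.5
S = 893, so δS/S = 96.5/893 = 0.108.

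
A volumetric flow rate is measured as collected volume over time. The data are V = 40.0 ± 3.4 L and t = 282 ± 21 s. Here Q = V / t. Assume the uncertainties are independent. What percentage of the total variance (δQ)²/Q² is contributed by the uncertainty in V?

56.6%

(δQ/Q)² = (1·δV/V)² + (-1·δt/t)²
  V term: (1×0.0850)² = 0.00722
  t term: (-1×0.0745)² = 0.00555
Total = 0.0128. Share from V = 0.00722/0.0128 = 0.566.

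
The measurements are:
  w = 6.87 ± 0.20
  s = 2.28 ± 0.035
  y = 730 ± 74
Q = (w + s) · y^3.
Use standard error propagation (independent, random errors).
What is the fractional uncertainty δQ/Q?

0.305

Let u = w + s = 9.15. δu = √(δw² + δs²) = √(0.0400 + 0.00123) = 0.203, so δu/u = 0.0222.
Q is then a monomial in u, y:
δQ/Q = √((δu/u)² + (3·δy/y)²) = √(0.000492 + 0.0925) = 0.305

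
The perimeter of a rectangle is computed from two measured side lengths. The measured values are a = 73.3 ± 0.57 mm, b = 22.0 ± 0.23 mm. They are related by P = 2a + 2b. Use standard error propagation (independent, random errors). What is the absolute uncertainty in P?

1.23 mm

Sums and differences: (δP)² = Σ (cᵢ δxᵢ)².
  (2·δa)² = 1.30;  (2·δb)² = 0.212
δP = √(1.51) = 1.23 mm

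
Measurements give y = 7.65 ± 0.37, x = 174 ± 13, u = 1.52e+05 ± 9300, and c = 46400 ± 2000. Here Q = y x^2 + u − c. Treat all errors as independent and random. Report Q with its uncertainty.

(3.37 ± 0.376) × 10^5

Let p = y·x^2 = 2.32e+05. δp/p = √((1·δy/y)² + (2·δx/x)²) = √(0.00234 + 0.0223) = 0.157, so δp = 36400.
Q = p + u − c: δQ = √(δp² + δu² + δc²) = √(1.32e+09 + 8.65e+07 + 4e+06) = 37600
Q = 3.37e+05.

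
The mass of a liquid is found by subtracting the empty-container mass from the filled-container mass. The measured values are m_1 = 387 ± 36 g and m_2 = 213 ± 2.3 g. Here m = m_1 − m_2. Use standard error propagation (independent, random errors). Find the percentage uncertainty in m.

Absolute uncertainties add in quadrature for a linear combination:
  (δm_1)² = 1300;  (δm_2)² = 5.29
δm = √(1300) = 36.1 g
m = 174 g, so δm/m = 36.1/174 = 0.207.

20.7%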